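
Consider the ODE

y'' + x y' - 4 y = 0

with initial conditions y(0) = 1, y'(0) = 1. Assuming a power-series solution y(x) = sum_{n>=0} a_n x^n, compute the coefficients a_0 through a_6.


Ansatz: y(x) = sum_{n>=0} a_n x^n, so y'(x) = sum_{n>=1} n a_n x^(n-1) and y''(x) = sum_{n>=2} n(n-1) a_n x^(n-2).
Substitute into P(x) y'' + Q(x) y' + R(x) y = 0 with P(x) = 1, Q(x) = x, R(x) = -4, and match powers of x.
Initial conditions: a_0 = 1, a_1 = 1.
Setting the coefficient of each power of x to zero and solving order by order (substituting the coefficients already found):
  x^0: 2 a_2 - 4 a_0 = 0  ->  2 a_2 = 4 a_0 = 4  ->  a_2 = 2
  x^1: 6 a_3 - 3 a_1 = 0  ->  6 a_3 = 3 a_1 = 3  ->  a_3 = 1/2
  x^2: 12 a_4 - 2 a_2 = 0  ->  12 a_4 = 2 a_2 = 4  ->  a_4 = 1/3
  x^3: 20 a_5 - a_3 = 0  ->  20 a_5 = a_3 = 1/2  ->  a_5 = 1/40
  x^4: 30 a_6 = 0  ->  a_6 = 0
Truncated series: y(x) = 1 + x + 2 x^2 + (1/2) x^3 + (1/3) x^4 + (1/40) x^5 + O(x^7).

a_0 = 1; a_1 = 1; a_2 = 2; a_3 = 1/2; a_4 = 1/3; a_5 = 1/40; a_6 = 0


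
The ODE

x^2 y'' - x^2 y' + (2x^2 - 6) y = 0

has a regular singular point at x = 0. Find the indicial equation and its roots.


Divide by x^2 to reach normal form y'' + P_1(x) y' + P_2(x) y = 0 with P_1(x) = -1 and P_2(x) = 2 - 6/x^2.
x = 0 is a singular point because the y-coefficient 2 - 6/x^2 has a pole at x = 0.
It is a regular singular point because x P_1(x) = p(x) = -x and x^2 P_2(x) = q(x) = 2x^2 - 6 are polynomials, hence analytic at x = 0.
p(0) = 0,  q(0) = -6.
Indicial equation: r(r-1) + p(0) r + q(0) = 0, i.e. r^2 + (p(0) - 1) r + q(0) = 0, i.e. r^2 - 1 r - 6 = 0.
Discriminant: (-1)^2 - 4(-6) = 25, so r = (1 ± 5)/2.
Solving: r_1 = 3, r_2 = -2.

indicial: r^2 - 1 r - 6 = 0; roots r_1 = 3, r_2 = -2


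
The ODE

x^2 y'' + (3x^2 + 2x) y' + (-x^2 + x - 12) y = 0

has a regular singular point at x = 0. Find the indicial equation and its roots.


Divide by x^2 to reach normal form y'' + P_1(x) y' + P_2(x) y = 0 with P_1(x) = 3 + 2/x and P_2(x) = -1 + 1/x - 12/x^2.
x = 0 is a singular point because the y'-coefficient 3 + 2/x has a pole at x = 0 and the y-coefficient -1 + 1/x - 12/x^2 has a pole at x = 0.
It is a regular singular point because x P_1(x) = p(x) = 3x + 2 and x^2 P_2(x) = q(x) = -x^2 + x - 12 are polynomials, hence analytic at x = 0.
p(0) = 2,  q(0) = -12.
Indicial equation: r(r-1) + p(0) r + q(0) = 0, i.e. r^2 + (p(0) - 1) r + q(0) = 0, i.e. r^2 + 1 r - 12 = 0.
Discriminant: (1)^2 - 4(-12) = 49, so r = (-1 ± 7)/2.
Solving: r_1 = 3, r_2 = -4.

indicial: r^2 + 1 r - 12 = 0; roots r_1 = 3, r_2 = -4


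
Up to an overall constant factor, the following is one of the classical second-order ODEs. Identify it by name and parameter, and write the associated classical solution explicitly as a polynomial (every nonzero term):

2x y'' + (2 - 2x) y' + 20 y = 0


All three coefficients share the factor 2; dividing through by 2 gives  x y'' + (1 - x) y' + 10 y = 0.
This matches the Laguerre equation x y'' + (1 - x) y' + n y = 0 with n = 10; the polynomial solution is L_10(x).
With y = sum_k a_k x^k, matching x^k gives (k+1)k a_{k+1} + (k+1) a_{k+1} - k a_k + n a_k = 0, i.e. (k+1)^2 a_{k+1} = (k - n) a_k = (k - 10) a_k. The right side vanishes at k = 10, so the series terminates at degree 10.
Standard normalization L_n(0) = 1 gives a_0 = 1. Work upward with a_{k+1} = (k - 10) a_k / (k+1)^2:
  a_1 = (0 - 10)(1) / 1^2 = -10/1 = -10
  a_2 = (1 - 10)(-10) / 2^2 = 90/4 = 45/2
  a_3 = (2 - 10)(45/2) / 3^2 = -180/9 = -20
  a_4 = (3 - 10)(-20) / 4^2 = 140/16 = 35/4
  a_5 = (4 - 10)(35/4) / 5^2 = (-105/2)/25 = -21/10
  a_6 = (5 - 10)(-21/10) / 6^2 = (21/2)/36 = 7/24
  a_7 = (6 - 10)(7/24) / 7^2 = (-7/6)/49 = -1/42
  a_8 = (7 - 10)(-1/42) / 8^2 = (1/14)/64 = 1/896
  a_9 = (8 - 10)(1/896) / 9^2 = (-1/448)/81 = -1/36288
  a_10 = (9 - 10)(-1/36288) / 10^2 = (1/36288)/100 = 1/3628800
Hence L_10(x) = x^10/3628800 - x^9/36288 + x^8/896 - x^7/42 + 7 x^6/24 - 21 x^5/10 + 35 x^4/4 - 20 x^3 + 45 x^2/2 - 10 x + 1.

L_10(x); series = x^10/3628800 - x^9/36288 + x^8/896 - x^7/42 + 7 x^6/24 - 21 x^5/10 + 35 x^4/4 - 20 x^3 + 45 x^2/2 - 10 x + 1


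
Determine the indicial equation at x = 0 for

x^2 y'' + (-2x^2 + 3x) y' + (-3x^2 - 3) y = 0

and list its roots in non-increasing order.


Divide by x^2 to reach normal form y'' + P_1(x) y' + P_2(x) y = 0 with P_1(x) = -2 + 3/x and P_2(x) = -3 - 3/x^2.
x = 0 is a singular point because the y'-coefficient -2 + 3/x has a pole at x = 0 and the y-coefficient -3 - 3/x^2 has a pole at x = 0.
It is a regular singular point because x P_1(x) = p(x) = 3 - 2x and x^2 P_2(x) = q(x) = -3x^2 - 3 are polynomials, hence analytic at x = 0.
p(0) = 3,  q(0) = -3.
Indicial equation: r(r-1) + p(0) r + q(0) = 0, i.e. r^2 + (p(0) - 1) r + q(0) = 0, i.e. r^2 + 2 r - 3 = 0.
Discriminant: (2)^2 - 4(-3) = 16, so r = (-2 ± 4)/2.
Solving: r_1 = 1, r_2 = -3.

indicial: r^2 + 2 r - 3 = 0; roots r_1 = 1, r_2 = -3


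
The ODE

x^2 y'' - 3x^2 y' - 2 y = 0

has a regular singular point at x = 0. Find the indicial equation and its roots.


Divide by x^2 to reach normal form y'' + P_1(x) y' + P_2(x) y = 0 with P_1(x) = -3 and P_2(x) = -2/x^2.
x = 0 is a singular point because the y-coefficient -2/x^2 has a pole at x = 0.
It is a regular singular point because x P_1(x) = p(x) = -3x and x^2 P_2(x) = q(x) = -2 are polynomials, hence analytic at x = 0.
p(0) = 0,  q(0) = -2.
Indicial equation: r(r-1) + p(0) r + q(0) = 0, i.e. r^2 + (p(0) - 1) r + q(0) = 0, i.e. r^2 - 1 r - 2 = 0.
Discriminant: (-1)^2 - 4(-2) = 9, so r = (1 ± 3)/2.
Solving: r_1 = 2, r_2 = -1.

indicial: r^2 - 1 r - 2 = 0; roots r_1 = 2, r_2 = -1


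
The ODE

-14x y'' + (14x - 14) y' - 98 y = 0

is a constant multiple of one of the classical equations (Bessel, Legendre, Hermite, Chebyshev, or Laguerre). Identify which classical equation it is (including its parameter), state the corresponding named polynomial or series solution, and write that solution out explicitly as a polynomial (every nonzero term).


All three coefficients share the factor -14; dividing through by -14 gives  x y'' + (1 - x) y' + 7 y = 0.
This matches the Laguerre equation x y'' + (1 - x) y' + n y = 0 with n = 7; the polynomial solution is L_7(x).
With y = sum_k a_k x^k, matching x^k gives (k+1)k a_{k+1} + (k+1) a_{k+1} - k a_k + n a_k = 0, i.e. (k+1)^2 a_{k+1} = (k - n) a_k = (k - 7) a_k. The right side vanishes at k = 7, so the series terminates at degree 7.
Standard normalization L_n(0) = 1 gives a_0 = 1. Work upward with a_{k+1} = (k - 7) a_k / (k+1)^2:
  a_1 = (0 - 7)(1) / 1^2 = -7/1 = -7
  a_2 = (1 - 7)(-7) / 2^2 = 42/4 = 21/2
  a_3 = (2 - 7)(21/2) / 3^2 = (-105/2)/9 = -35/6
  a_4 = (3 - 7)(-35/6) / 4^2 = (70/3)/16 = 35/24
  a_5 = (4 - 7)(35/24) / 5^2 = (-35/8)/25 = -7/40
  a_6 = (5 - 7)(-7/40) / 6^2 = (7/20)/36 = 7/720
  a_7 = (6 - 7)(7/720) / 7^2 = (-7/720)/49 = -1/5040
Hence L_7(x) = -x^7/5040 + 7 x^6/720 - 7 x^5/40 + 35 x^4/24 - 35 x^3/6 + 21 x^2/2 - 7 x + 1.

L_7(x); series = -x^7/5040 + 7 x^6/720 - 7 x^5/40 + 35 x^4/24 - 35 x^3/6 + 21 x^2/2 - 7 x + 1


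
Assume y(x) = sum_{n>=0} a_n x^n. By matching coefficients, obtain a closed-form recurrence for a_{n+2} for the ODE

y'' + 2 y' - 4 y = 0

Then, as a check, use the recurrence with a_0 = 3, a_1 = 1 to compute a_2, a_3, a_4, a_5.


Substitute y = sum_n a_n x^n.
y''(x) has coefficient (n+2)(n+1) a_{n+2} at x^n;
2 y'(x) has coefficient 2 (n+1) a_{n+1} at x^n;
-4 y(x) has coefficient -4 a_n at x^n.
Matching x^n: (n+2)(n+1) a_{n+2} + 2 (n+1) a_{n+1} - 4 a_n = 0.
Thus a_{n+2} = [-2 (n+1) a_{n+1} + 4 a_n] / ((n+1)(n+2)).

Check with a_0 = 3, a_1 = 1 (apply the recurrence for n = 0, 1, 2, 3): a_0 = 3, a_1 = 1, a_2 = 5, a_3 = -8/3, a_4 = 3, a_5 = -26/15.

a_(n+2) = [-2 (n+1) a_(n+1) + 4 a_n] / ((n+1)(n+2)); check: a_0 = 3, a_1 = 1, a_2 = 5, a_3 = -8/3, a_4 = 3, a_5 = -26/15


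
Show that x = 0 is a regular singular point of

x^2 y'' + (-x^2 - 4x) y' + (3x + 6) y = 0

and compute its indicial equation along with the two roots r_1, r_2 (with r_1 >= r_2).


Divide by x^2 to reach normal form y'' + P_1(x) y' + P_2(x) y = 0 with P_1(x) = -1 - 4/x and P_2(x) = 3/x + 6/x^2.
x = 0 is a singular point because the y'-coefficient -1 - 4/x has a pole at x = 0 and the y-coefficient 3/x + 6/x^2 has a pole at x = 0.
It is a regular singular point because x P_1(x) = p(x) = -x - 4 and x^2 P_2(x) = q(x) = 3x + 6 are polynomials, hence analytic at x = 0.
p(0) = -4,  q(0) = 6.
Indicial equation: r(r-1) + p(0) r + q(0) = 0, i.e. r^2 + (p(0) - 1) r + q(0) = 0, i.e. r^2 - 5 r + 6 = 0.
Discriminant: (-5)^2 - 4(6) = 1, so r = (5 ± 1)/2.
Solving: r_1 = 3, r_2 = 2.

indicial: r^2 - 5 r + 6 = 0; roots r_1 = 3, r_2 = 2


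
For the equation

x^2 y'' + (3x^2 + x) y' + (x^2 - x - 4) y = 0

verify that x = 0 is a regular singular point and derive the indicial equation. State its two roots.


Divide by x^2 to reach normal form y'' + P_1(x) y' + P_2(x) y = 0 with P_1(x) = 3 + 1/x and P_2(x) = 1 - 1/x - 4/x^2.
x = 0 is a singular point because the y'-coefficient 3 + 1/x has a pole at x = 0 and the y-coefficient 1 - 1/x - 4/x^2 has a pole at x = 0.
It is a regular singular point because x P_1(x) = p(x) = 3x + 1 and x^2 P_2(x) = q(x) = x^2 - x - 4 are polynomials, hence analytic at x = 0.
p(0) = 1,  q(0) = -4.
Indicial equation: r(r-1) + p(0) r + q(0) = 0, i.e. r^2 + (p(0) - 1) r + q(0) = 0, i.e. r^2 - 4 = 0.
Discriminant: (0)^2 - 4(-4) = 16, so r = (0 ± 4)/2.
Solving: r_1 = 2, r_2 = -2.

indicial: r^2 - 4 = 0; roots r_1 = 2, r_2 = -2


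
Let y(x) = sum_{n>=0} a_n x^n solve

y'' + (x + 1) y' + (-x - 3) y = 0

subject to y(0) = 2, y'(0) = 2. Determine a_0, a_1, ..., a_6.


Ansatz: y(x) = sum_{n>=0} a_n x^n, so y'(x) = sum_{n>=1} n a_n x^(n-1) and y''(x) = sum_{n>=2} n(n-1) a_n x^(n-2).
Substitute into P(x) y'' + Q(x) y' + R(x) y = 0 with P(x) = 1, Q(x) = x + 1, R(x) = -x - 3, and match powers of x.
Initial conditions: a_0 = 2, a_1 = 2.
Setting the coefficient of each power of x to zero and solving order by order (substituting the coefficients already found):
  x^0: 2 a_2 + a_1 - 3 a_0 = 0  ->  2 a_2 = -a_1 + 3 a_0 = 4  ->  a_2 = 2
  x^1: 6 a_3 + 2 a_2 - 2 a_1 - a_0 = 0  ->  6 a_3 = -2 a_2 + 2 a_1 + a_0 = 2  ->  a_3 = 1/3
  x^2: 12 a_4 + 3 a_3 - a_2 - a_1 = 0  ->  12 a_4 = -3 a_3 + a_2 + a_1 = 3  ->  a_4 = 1/4
  x^3: 20 a_5 + 4 a_4 - a_2 = 0  ->  20 a_5 = -4 a_4 + a_2 = 1  ->  a_5 = 1/20
  x^4: 30 a_6 + 5 a_5 + a_4 - a_3 = 0  ->  30 a_6 = -5 a_5 - a_4 + a_3 = -1/6  ->  a_6 = -1/180
Truncated series: y(x) = 2 + 2 x + 2 x^2 + (1/3) x^3 + (1/4) x^4 + (1/20) x^5 - (1/180) x^6 + O(x^7).

a_0 = 2; a_1 = 2; a_2 = 2; a_3 = 1/3; a_4 = 1/4; a_5 = 1/20; a_6 = -1/180


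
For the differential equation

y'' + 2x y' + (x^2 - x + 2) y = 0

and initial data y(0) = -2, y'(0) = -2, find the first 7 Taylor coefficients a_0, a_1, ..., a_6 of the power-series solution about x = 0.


Ansatz: y(x) = sum_{n>=0} a_n x^n, so y'(x) = sum_{n>=1} n a_n x^(n-1) and y''(x) = sum_{n>=2} n(n-1) a_n x^(n-2).
Substitute into P(x) y'' + Q(x) y' + R(x) y = 0 with P(x) = 1, Q(x) = 2x, R(x) = x^2 - x + 2, and match powers of x.
Initial conditions: a_0 = -2, a_1 = -2.
Setting the coefficient of each power of x to zero and solving order by order (substituting the coefficients already found):
  x^0: 2 a_2 + 2 a_0 = 0  ->  2 a_2 = -2 a_0 = 4  ->  a_2 = 2
  x^1: 6 a_3 + 4 a_1 - a_0 = 0  ->  6 a_3 = -4 a_1 + a_0 = 6  ->  a_3 = 1
  x^2: 12 a_4 + 6 a_2 - a_1 + a_0 = 0  ->  12 a_4 = -6 a_2 + a_1 - a_0 = -12  ->  a_4 = -1
  x^3: 20 a_5 + 8 a_3 - a_2 + a_1 = 0  ->  20 a_5 = -8 a_3 + a_2 - a_1 = -4  ->  a_5 = -1/5
  x^4: 30 a_6 + 10 a_4 - a_3 + a_2 = 0  ->  30 a_6 = -10 a_4 + a_3 - a_2 = 9  ->  a_6 = 3/10
Truncated series: y(x) = -2 - 2 x + 2 x^2 + x^3 - x^4 - (1/5) x^5 + (3/10) x^6 + O(x^7).

a_0 = -2; a_1 = -2; a_2 = 2; a_3 = 1; a_4 = -1; a_5 = -1/5; a_6 = 3/10


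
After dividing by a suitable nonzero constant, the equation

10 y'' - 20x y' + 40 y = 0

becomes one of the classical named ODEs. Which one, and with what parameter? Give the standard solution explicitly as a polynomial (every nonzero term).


All three coefficients share the factor 10; dividing through by 10 gives  y'' - 2x y' + 4 y = 0.
This matches the Hermite equation y'' - 2x y' + 2n y = 0 with 2n = 4, so n = 2; the polynomial solution is H_2(x).
With y = sum_k a_k x^k, matching x^k gives (k+2)(k+1) a_{k+2} = 2(k - n) a_k = 2(k - 2) a_k. The right side vanishes at k = 2, so the series with the parity of 2 terminates at degree 2.
Standard normalization: leading coefficient of H_n is 2^n, so a_2 = 2^2 = 4. Work downward with a_k = (k+1)(k+2) a_{k+2} / (2(k - n)):
  a_0 = (1)(2)(4) / (2(0 - 2)) = 8/(-4) = -2
Hence H_2(x) = 4 x^2 - 2.

H_2(x); series = 4 x^2 - 2


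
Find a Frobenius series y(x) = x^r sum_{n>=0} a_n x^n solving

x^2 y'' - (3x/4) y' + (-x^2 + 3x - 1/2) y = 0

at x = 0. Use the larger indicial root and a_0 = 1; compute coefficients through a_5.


Write in Frobenius form y'' + (p(x)/x) y' + (q(x)/x^2) y = 0:
  p(x) = -3/4,  q(x) = -x^2 + 3x - 1/2.
Indicial equation: r(r-1) + (-3/4) r + (-1/2) = 0 -> roots r_1 = 2, r_2 = -1/4.
Take r = r_1 = 2. Let y(x) = x^r sum_{n>=0} a_n x^n with a_0 = 1.
Substitute y = x^r sum a_n x^n and match x^{r+n}. The recurrence is
  D(n) a_n + 3 a_{n-1} - 1 a_{n-2} = 0,  where D(n) = (r+n)(r+n-1) + (-3/4)(r+n) + (-1/2).
  a_n = [-3 a_{n-1} + 1 a_{n-2}] / D(n).
Since the indicial polynomial factors as (r - r_1)(r - r_2), D(n) = (r_1 + n - r_1)(r_1 + n - r_2) = n(n + 9/4).
Evaluating step by step (a_0 = 1):
  n = 1: D(1) = 1(1 + 9/4) = 13/4; numerator = -3(1) = -3; a_1 = (-3)/(13/4) = -12/13
  n = 2: D(2) = 2(2 + 9/4) = 17/2; numerator = -3(-12/13) + 1(1) = 49/13; a_2 = (49/13)/(17/2) = 98/221
  n = 3: D(3) = 3(3 + 9/4) = 63/4; numerator = -3(98/221) + 1(-12/13) = -498/221; a_3 = (-498/221)/(63/4) = -664/4641
  n = 4: D(4) = 4(4 + 9/4) = 25; numerator = -3(-664/4641) + 1(98/221) = 1350/1547; a_4 = (1350/1547)/(25) = 54/1547
  n = 5: D(5) = 5(5 + 9/4) = 145/4; numerator = -3(54/1547) + 1(-664/4641) = -1150/4641; a_5 = (-1150/4641)/(145/4) = -920/134589

r = 2; a_0 = 1; a_1 = -12/13; a_2 = 98/221; a_3 = -664/4641; a_4 = 54/1547; a_5 = -920/134589


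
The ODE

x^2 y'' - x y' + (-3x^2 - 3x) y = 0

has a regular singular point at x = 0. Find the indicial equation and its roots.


Divide by x^2 to reach normal form y'' + P_1(x) y' + P_2(x) y = 0 with P_1(x) = -1/x and P_2(x) = -3 - 3/x.
x = 0 is a singular point because the y'-coefficient -1/x has a pole at x = 0 and the y-coefficient -3 - 3/x has a pole at x = 0.
It is a regular singular point because x P_1(x) = p(x) = -1 and x^2 P_2(x) = q(x) = -3x^2 - 3x are polynomials, hence analytic at x = 0.
p(0) = -1,  q(0) = 0.
Indicial equation: r(r-1) + p(0) r + q(0) = 0, i.e. r^2 + (p(0) - 1) r + q(0) = 0, i.e. r^2 - 2 r = 0.
Discriminant: (-2)^2 - 4(0) = 4, so r = (2 ± 2)/2.
Solving: r_1 = 2, r_2 = 0.

indicial: r^2 - 2 r = 0; roots r_1 = 2, r_2 = 0


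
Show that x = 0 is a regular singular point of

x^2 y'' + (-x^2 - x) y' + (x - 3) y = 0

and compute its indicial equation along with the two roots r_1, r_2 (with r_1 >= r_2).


Divide by x^2 to reach normal form y'' + P_1(x) y' + P_2(x) y = 0 with P_1(x) = -1 - 1/x and P_2(x) = 1/x - 3/x^2.
x = 0 is a singular point because the y'-coefficient -1 - 1/x has a pole at x = 0 and the y-coefficient 1/x - 3/x^2 has a pole at x = 0.
It is a regular singular point because x P_1(x) = p(x) = -x - 1 and x^2 P_2(x) = q(x) = x - 3 are polynomials, hence analytic at x = 0.
p(0) = -1,  q(0) = -3.
Indicial equation: r(r-1) + p(0) r + q(0) = 0, i.e. r^2 + (p(0) - 1) r + q(0) = 0, i.e. r^2 - 2 r - 3 = 0.
Discriminant: (-2)^2 - 4(-3) = 16, so r = (2 ± 4)/2.
Solving: r_1 = 3, r_2 = -1.

indicial: r^2 - 2 r - 3 = 0; roots r_1 = 3, r_2 = -1


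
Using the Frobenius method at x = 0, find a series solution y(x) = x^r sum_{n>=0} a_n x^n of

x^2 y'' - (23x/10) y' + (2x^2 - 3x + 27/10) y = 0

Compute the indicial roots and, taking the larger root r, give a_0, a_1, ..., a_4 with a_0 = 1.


Write in Frobenius form y'' + (p(x)/x) y' + (q(x)/x^2) y = 0:
  p(x) = -23/10,  q(x) = 2x^2 - 3x + 27/10.
Indicial equation: r(r-1) + (-23/10) r + (27/10) = 0 -> roots r_1 = 9/5, r_2 = 3/2.
Take r = r_1 = 9/5. Let y(x) = x^r sum_{n>=0} a_n x^n with a_0 = 1.
Substitute y = x^r sum a_n x^n and match x^{r+n}. The recurrence is
  D(n) a_n - 3 a_{n-1} + 2 a_{n-2} = 0,  where D(n) = (r+n)(r+n-1) + (-23/10)(r+n) + (27/10).
  a_n = [3 a_{n-1} - 2 a_{n-2}] / D(n).
Since the indicial polynomial factors as (r - r_1)(r - r_2), D(n) = (r_1 + n - r_1)(r_1 + n - r_2) = n(n + 3/10).
Evaluating step by step (a_0 = 1):
  n = 1: D(1) = 1(1 + 3/10) = 13/10; numerator = 3(1) = 3; a_1 = (3)/(13/10) = 30/13
  n = 2: D(2) = 2(2 + 3/10) = 23/5; numerator = 3(30/13) - 2(1) = 64/13; a_2 = (64/13)/(23/5) = 320/299
  n = 3: D(3) = 3(3 + 3/10) = 99/10; numerator = 3(320/299) - 2(30/13) = -420/299; a_3 = (-420/299)/(99/10) = -1400/9867
  n = 4: D(4) = 4(4 + 3/10) = 86/5; numerator = 3(-1400/9867) - 2(320/299) = -8440/3289; a_4 = (-8440/3289)/(86/5) = -21100/141427

r = 9/5; a_0 = 1; a_1 = 30/13; a_2 = 320/299; a_3 = -1400/9867; a_4 = -21100/141427


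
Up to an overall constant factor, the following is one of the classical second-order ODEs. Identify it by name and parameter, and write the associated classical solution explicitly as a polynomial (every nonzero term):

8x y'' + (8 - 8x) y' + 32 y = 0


All three coefficients share the factor 8; dividing through by 8 gives  x y'' + (1 - x) y' + 4 y = 0.
This matches the Laguerre equation x y'' + (1 - x) y' + n y = 0 with n = 4; the polynomial solution is L_4(x).
With y = sum_k a_k x^k, matching x^k gives (k+1)k a_{k+1} + (k+1) a_{k+1} - k a_k + n a_k = 0, i.e. (k+1)^2 a_{k+1} = (k - n) a_k = (k - 4) a_k. The right side vanishes at k = 4, so the series terminates at degree 4.
Standard normalization L_n(0) = 1 gives a_0 = 1. Work upward with a_{k+1} = (k - 4) a_k / (k+1)^2:
  a_1 = (0 - 4)(1) / 1^2 = -4/1 = -4
  a_2 = (1 - 4)(-4) / 2^2 = 12/4 = 3
  a_3 = (2 - 4)(3) / 3^2 = -6/9 = -2/3
  a_4 = (3 - 4)(-2/3) / 4^2 = (2/3)/16 = 1/24
Hence L_4(x) = x^4/24 - 2 x^3/3 + 3 x^2 - 4 x + 1.

L_4(x); series = x^4/24 - 2 x^3/3 + 3 x^2 - 4 x + 1


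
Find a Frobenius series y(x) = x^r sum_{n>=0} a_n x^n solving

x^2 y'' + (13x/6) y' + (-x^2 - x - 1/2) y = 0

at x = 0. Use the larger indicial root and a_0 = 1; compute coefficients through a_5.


Write in Frobenius form y'' + (p(x)/x) y' + (q(x)/x^2) y = 0:
  p(x) = 13/6,  q(x) = -x^2 - x - 1/2.
Indicial equation: r(r-1) + (13/6) r + (-1/2) = 0 -> roots r_1 = 1/3, r_2 = -3/2.
Take r = r_1 = 1/3. Let y(x) = x^r sum_{n>=0} a_n x^n with a_0 = 1.
Substitute y = x^r sum a_n x^n and match x^{r+n}. The recurrence is
  D(n) a_n - 1 a_{n-1} - 1 a_{n-2} = 0,  where D(n) = (r+n)(r+n-1) + (13/6)(r+n) + (-1/2).
  a_n = [1 a_{n-1} + 1 a_{n-2}] / D(n).
Since the indicial polynomial factors as (r - r_1)(r - r_2), D(n) = (r_1 + n - r_1)(r_1 + n - r_2) = n(n + 11/6).
Evaluating step by step (a_0 = 1):
  n = 1: D(1) = 1(1 + 11/6) = 17/6; numerator = 1(1) = 1; a_1 = (1)/(17/6) = 6/17
  n = 2: D(2) = 2(2 + 11/6) = 23/3; numerator = 1(6/17) + 1(1) = 23/17; a_2 = (23/17)/(23/3) = 3/17
  n = 3: D(3) = 3(3 + 11/6) = 29/2; numerator = 1(3/17) + 1(6/17) = 9/17; a_3 = (9/17)/(29/2) = 18/493
  n = 4: D(4) = 4(4 + 11/6) = 70/3; numerator = 1(18/493) + 1(3/17) = 105/493; a_4 = (105/493)/(70/3) = 9/986
  n = 5: D(5) = 5(5 + 11/6) = 205/6; numerator = 1(9/986) + 1(18/493) = 45/986; a_5 = (45/986)/(205/6) = 27/20213

r = 1/3; a_0 = 1; a_1 = 6/17; a_2 = 3/17; a_3 = 18/493; a_4 = 9/986; a_5 = 27/20213


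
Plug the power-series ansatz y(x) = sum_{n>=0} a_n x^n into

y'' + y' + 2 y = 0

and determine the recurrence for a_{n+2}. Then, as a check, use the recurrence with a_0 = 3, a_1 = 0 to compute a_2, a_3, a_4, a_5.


Substitute y = sum_n a_n x^n.
y''(x) has coefficient (n+2)(n+1) a_{n+2} at x^n;
y'(x) has coefficient (n+1) a_{n+1} at x^n;
2 y(x) has coefficient 2 a_n at x^n.
Matching x^n: (n+2)(n+1) a_{n+2} + (n+1) a_{n+1} + 2 a_n = 0.
Thus a_{n+2} = [-(n+1) a_{n+1} - 2 a_n] / ((n+1)(n+2)).

Check with a_0 = 3, a_1 = 0 (apply the recurrence for n = 0, 1, 2, 3): a_0 = 3, a_1 = 0, a_2 = -3, a_3 = 1, a_4 = 1/4, a_5 = -3/20.

a_(n+2) = [-(n+1) a_(n+1) - 2 a_n] / ((n+1)(n+2)); check: a_0 = 3, a_1 = 0, a_2 = -3, a_3 = 1, a_4 = 1/4, a_5 = -3/20


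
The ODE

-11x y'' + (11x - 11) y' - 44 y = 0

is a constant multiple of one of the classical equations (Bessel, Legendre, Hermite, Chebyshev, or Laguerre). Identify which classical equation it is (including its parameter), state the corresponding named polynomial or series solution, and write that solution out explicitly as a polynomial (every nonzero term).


All three coefficients share the factor -11; dividing through by -11 gives  x y'' + (1 - x) y' + 4 y = 0.
This matches the Laguerre equation x y'' + (1 - x) y' + n y = 0 with n = 4; the polynomial solution is L_4(x).
With y = sum_k a_k x^k, matching x^k gives (k+1)k a_{k+1} + (k+1) a_{k+1} - k a_k + n a_k = 0, i.e. (k+1)^2 a_{k+1} = (k - n) a_k = (k - 4) a_k. The right side vanishes at k = 4, so the series terminates at degree 4.
Standard normalization L_n(0) = 1 gives a_0 = 1. Work upward with a_{k+1} = (k - 4) a_k / (k+1)^2:
  a_1 = (0 - 4)(1) / 1^2 = -4/1 = -4
  a_2 = (1 - 4)(-4) / 2^2 = 12/4 = 3
  a_3 = (2 - 4)(3) / 3^2 = -6/9 = -2/3
  a_4 = (3 - 4)(-2/3) / 4^2 = (2/3)/16 = 1/24
Hence L_4(x) = x^4/24 - 2 x^3/3 + 3 x^2 - 4 x + 1.

L_4(x); series = x^4/24 - 2 x^3/3 + 3 x^2 - 4 x + 1


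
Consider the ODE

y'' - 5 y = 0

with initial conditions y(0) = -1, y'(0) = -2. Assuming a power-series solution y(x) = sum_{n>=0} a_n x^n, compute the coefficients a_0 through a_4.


Ansatz: y(x) = sum_{n>=0} a_n x^n, so y'(x) = sum_{n>=1} n a_n x^(n-1) and y''(x) = sum_{n>=2} n(n-1) a_n x^(n-2).
Substitute into P(x) y'' + Q(x) y' + R(x) y = 0 with P(x) = 1, Q(x) = 0, R(x) = -5, and match powers of x.
Initial conditions: a_0 = -1, a_1 = -2.
Setting the coefficient of each power of x to zero and solving order by order (substituting the coefficients already found):
  x^0: 2 a_2 - 5 a_0 = 0  ->  2 a_2 = 5 a_0 = -5  ->  a_2 = -5/2
  x^1: 6 a_3 - 5 a_1 = 0  ->  6 a_3 = 5 a_1 = -10  ->  a_3 = -5/3
  x^2: 12 a_4 - 5 a_2 = 0  ->  12 a_4 = 5 a_2 = -25/2  ->  a_4 = -25/24
Truncated series: y(x) = -1 - 2 x - (5/2) x^2 - (5/3) x^3 - (25/24) x^4 + O(x^5).

a_0 = -1; a_1 = -2; a_2 = -5/2; a_3 = -5/3; a_4 = -25/24


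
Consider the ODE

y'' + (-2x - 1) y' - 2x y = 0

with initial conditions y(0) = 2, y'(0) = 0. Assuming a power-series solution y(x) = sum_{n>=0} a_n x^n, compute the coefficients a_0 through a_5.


Ansatz: y(x) = sum_{n>=0} a_n x^n, so y'(x) = sum_{n>=1} n a_n x^(n-1) and y''(x) = sum_{n>=2} n(n-1) a_n x^(n-2).
Substitute into P(x) y'' + Q(x) y' + R(x) y = 0 with P(x) = 1, Q(x) = -2x - 1, R(x) = -2x, and match powers of x.
Initial conditions: a_0 = 2, a_1 = 0.
Setting the coefficient of each power of x to zero and solving order by order (substituting the coefficients already found):
  x^0: 2 a_2 - a_1 = 0  ->  2 a_2 = a_1 = 0  ->  a_2 = 0
  x^1: 6 a_3 - 2 a_2 - 2 a_1 - 2 a_0 = 0  ->  6 a_3 = 2 a_2 + 2 a_1 + 2 a_0 = 4  ->  a_3 = 2/3
  x^2: 12 a_4 - 3 a_3 - 4 a_2 - 2 a_1 = 0  ->  12 a_4 = 3 a_3 + 4 a_2 + 2 a_1 = 2  ->  a_4 = 1/6
  x^3: 20 a_5 - 4 a_4 - 6 a_3 - 2 a_2 = 0  ->  20 a_5 = 4 a_4 + 6 a_3 + 2 a_2 = 14/3  ->  a_5 = 7/30
Truncated series: y(x) = 2 + (2/3) x^3 + (1/6) x^4 + (7/30) x^5 + O(x^6).

a_0 = 2; a_1 = 0; a_2 = 0; a_3 = 2/3; a_4 = 1/6; a_5 = 7/30


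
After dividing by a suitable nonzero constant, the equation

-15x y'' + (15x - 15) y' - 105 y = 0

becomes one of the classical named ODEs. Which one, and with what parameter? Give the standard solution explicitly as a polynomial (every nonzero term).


All three coefficients share the factor -15; dividing through by -15 gives  x y'' + (1 - x) y' + 7 y = 0.
This matches the Laguerre equation x y'' + (1 - x) y' + n y = 0 with n = 7; the polynomial solution is L_7(x).
With y = sum_k a_k x^k, matching x^k gives (k+1)k a_{k+1} + (k+1) a_{k+1} - k a_k + n a_k = 0, i.e. (k+1)^2 a_{k+1} = (k - n) a_k = (k - 7) a_k. The right side vanishes at k = 7, so the series terminates at degree 7.
Standard normalization L_n(0) = 1 gives a_0 = 1. Work upward with a_{k+1} = (k - 7) a_k / (k+1)^2:
  a_1 = (0 - 7)(1) / 1^2 = -7/1 = -7
  a_2 = (1 - 7)(-7) / 2^2 = 42/4 = 21/2
  a_3 = (2 - 7)(21/2) / 3^2 = (-105/2)/9 = -35/6
  a_4 = (3 - 7)(-35/6) / 4^2 = (70/3)/16 = 35/24
  a_5 = (4 - 7)(35/24) / 5^2 = (-35/8)/25 = -7/40
  a_6 = (5 - 7)(-7/40) / 6^2 = (7/20)/36 = 7/720
  a_7 = (6 - 7)(7/720) / 7^2 = (-7/720)/49 = -1/5040
Hence L_7(x) = -x^7/5040 + 7 x^6/720 - 7 x^5/40 + 35 x^4/24 - 35 x^3/6 + 21 x^2/2 - 7 x + 1.

L_7(x); series = -x^7/5040 + 7 x^6/720 - 7 x^5/40 + 35 x^4/24 - 35 x^3/6 + 21 x^2/2 - 7 x + 1


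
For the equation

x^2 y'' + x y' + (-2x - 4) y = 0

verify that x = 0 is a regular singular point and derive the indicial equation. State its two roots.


Divide by x^2 to reach normal form y'' + P_1(x) y' + P_2(x) y = 0 with P_1(x) = 1/x and P_2(x) = -2/x - 4/x^2.
x = 0 is a singular point because the y'-coefficient 1/x has a pole at x = 0 and the y-coefficient -2/x - 4/x^2 has a pole at x = 0.
It is a regular singular point because x P_1(x) = p(x) = 1 and x^2 P_2(x) = q(x) = -2x - 4 are polynomials, hence analytic at x = 0.
p(0) = 1,  q(0) = -4.
Indicial equation: r(r-1) + p(0) r + q(0) = 0, i.e. r^2 + (p(0) - 1) r + q(0) = 0, i.e. r^2 - 4 = 0.
Discriminant: (0)^2 - 4(-4) = 16, so r = (0 ± 4)/2.
Solving: r_1 = 2, r_2 = -2.

indicial: r^2 - 4 = 0; roots r_1 = 2, r_2 = -2


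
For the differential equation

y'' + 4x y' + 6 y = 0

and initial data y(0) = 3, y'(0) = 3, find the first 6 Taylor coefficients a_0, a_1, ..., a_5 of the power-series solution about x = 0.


Ansatz: y(x) = sum_{n>=0} a_n x^n, so y'(x) = sum_{n>=1} n a_n x^(n-1) and y''(x) = sum_{n>=2} n(n-1) a_n x^(n-2).
Substitute into P(x) y'' + Q(x) y' + R(x) y = 0 with P(x) = 1, Q(x) = 4x, R(x) = 6, and match powers of x.
Initial conditions: a_0 = 3, a_1 = 3.
Setting the coefficient of each power of x to zero and solving order by order (substituting the coefficients already found):
  x^0: 2 a_2 + 6 a_0 = 0  ->  2 a_2 = -6 a_0 = -18  ->  a_2 = -9
  x^1: 6 a_3 + 10 a_1 = 0  ->  6 a_3 = -10 a_1 = -30  ->  a_3 = -5
  x^2: 12 a_4 + 14 a_2 = 0  ->  12 a_4 = -14 a_2 = 126  ->  a_4 = 21/2
  x^3: 20 a_5 + 18 a_3 = 0  ->  20 a_5 = -18 a_3 = 90  ->  a_5 = 9/2
Truncated series: y(x) = 3 + 3 x - 9 x^2 - 5 x^3 + (21/2) x^4 + (9/2) x^5 + O(x^6).

a_0 = 3; a_1 = 3; a_2 = -9; a_3 = -5; a_4 = 21/2; a_5 = 9/2


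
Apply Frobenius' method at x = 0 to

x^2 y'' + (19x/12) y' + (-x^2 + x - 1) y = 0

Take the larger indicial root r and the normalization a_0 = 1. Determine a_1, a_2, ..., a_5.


Write in Frobenius form y'' + (p(x)/x) y' + (q(x)/x^2) y = 0:
  p(x) = 19/12,  q(x) = -x^2 + x - 1.
Indicial equation: r(r-1) + (19/12) r + (-1) = 0 -> roots r_1 = 3/4, r_2 = -4/3.
Take r = r_1 = 3/4. Let y(x) = x^r sum_{n>=0} a_n x^n with a_0 = 1.
Substitute y = x^r sum a_n x^n and match x^{r+n}. The recurrence is
  D(n) a_n + 1 a_{n-1} - 1 a_{n-2} = 0,  where D(n) = (r+n)(r+n-1) + (19/12)(r+n) + (-1).
  a_n = [-1 a_{n-1} + 1 a_{n-2}] / D(n).
Since the indicial polynomial factors as (r - r_1)(r - r_2), D(n) = (r_1 + n - r_1)(r_1 + n - r_2) = n(n + 25/12).
Evaluating step by step (a_0 = 1):
  n = 1: D(1) = 1(1 + 25/12) = 37/12; numerator = -1(1) = -1; a_1 = (-1)/(37/12) = -12/37
  n = 2: D(2) = 2(2 + 25/12) = 49/6; numerator = -1(-12/37) + 1(1) = 49/37; a_2 = (49/37)/(49/6) = 6/37
  n = 3: D(3) = 3(3 + 25/12) = 61/4; numerator = -1(6/37) + 1(-12/37) = -18/37; a_3 = (-18/37)/(61/4) = -72/2257
  n = 4: D(4) = 4(4 + 25/12) = 73/3; numerator = -1(-72/2257) + 1(6/37) = 438/2257; a_4 = (438/2257)/(73/3) = 18/2257
  n = 5: D(5) = 5(5 + 25/12) = 425/12; numerator = -1(18/2257) + 1(-72/2257) = -90/2257; a_5 = (-90/2257)/(425/12) = -216/191845

r = 3/4; a_0 = 1; a_1 = -12/37; a_2 = 6/37; a_3 = -72/2257; a_4 = 18/2257; a_5 = -216/191845


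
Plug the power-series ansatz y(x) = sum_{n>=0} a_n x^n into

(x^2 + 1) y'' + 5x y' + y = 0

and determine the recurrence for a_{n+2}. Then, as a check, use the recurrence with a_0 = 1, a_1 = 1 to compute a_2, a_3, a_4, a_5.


Substitute y = sum_n a_n x^n.
(1 + 1 x^2) y'' contributes (n+2)(n+1) a_{n+2} + n(n-1) a_n at x^n.
5 x y'(x) contributes 5 n a_n at x^n.
y(x) contributes 1 a_n at x^n.
Matching x^n: (n+2)(n+1) a_{n+2} + (n(n-1) + 5 n + 1) a_n = 0.
Thus a_{n+2} = (-n(n-1) - 5 n - 1) / ((n+1)(n+2)) * a_n.

Check with a_0 = 1, a_1 = 1 (apply the recurrence for n = 0, 1, 2, 3): a_0 = 1, a_1 = 1, a_2 = -1/2, a_3 = -1, a_4 = 13/24, a_5 = 11/10.

a_(n+2) = (-n(n-1) - 5 n - 1) / ((n+1)(n+2)) * a_n; check: a_0 = 1, a_1 = 1, a_2 = -1/2, a_3 = -1, a_4 = 13/24, a_5 = 11/10


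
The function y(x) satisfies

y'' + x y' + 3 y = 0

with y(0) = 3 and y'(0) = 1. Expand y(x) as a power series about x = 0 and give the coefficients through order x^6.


Ansatz: y(x) = sum_{n>=0} a_n x^n, so y'(x) = sum_{n>=1} n a_n x^(n-1) and y''(x) = sum_{n>=2} n(n-1) a_n x^(n-2).
Substitute into P(x) y'' + Q(x) y' + R(x) y = 0 with P(x) = 1, Q(x) = x, R(x) = 3, and match powers of x.
Initial conditions: a_0 = 3, a_1 = 1.
Setting the coefficient of each power of x to zero and solving order by order (substituting the coefficients already found):
  x^0: 2 a_2 + 3 a_0 = 0  ->  2 a_2 = -3 a_0 = -9  ->  a_2 = -9/2
  x^1: 6 a_3 + 4 a_1 = 0  ->  6 a_3 = -4 a_1 = -4  ->  a_3 = -2/3
  x^2: 12 a_4 + 5 a_2 = 0  ->  12 a_4 = -5 a_2 = 45/2  ->  a_4 = 15/8
  x^3: 20 a_5 + 6 a_3 = 0  ->  20 a_5 = -6 a_3 = 4  ->  a_5 = 1/5
  x^4: 30 a_6 + 7 a_4 = 0  ->  30 a_6 = -7 a_4 = -105/8  ->  a_6 = -7/16
Truncated series: y(x) = 3 + x - (9/2) x^2 - (2/3) x^3 + (15/8) x^4 + (1/5) x^5 - (7/16) x^6 + O(x^7).

a_0 = 3; a_1 = 1; a_2 = -9/2; a_3 = -2/3; a_4 = 15/8; a_5 = 1/5; a_6 = -7/16


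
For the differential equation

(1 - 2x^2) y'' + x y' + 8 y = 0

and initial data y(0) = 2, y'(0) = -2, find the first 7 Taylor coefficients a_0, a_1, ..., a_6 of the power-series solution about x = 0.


Ansatz: y(x) = sum_{n>=0} a_n x^n, so y'(x) = sum_{n>=1} n a_n x^(n-1) and y''(x) = sum_{n>=2} n(n-1) a_n x^(n-2).
Substitute into P(x) y'' + Q(x) y' + R(x) y = 0 with P(x) = 1 - 2x^2, Q(x) = x, R(x) = 8, and match powers of x.
Initial conditions: a_0 = 2, a_1 = -2.
Setting the coefficient of each power of x to zero and solving order by order (substituting the coefficients already found):
  x^0: 2 a_2 + 8 a_0 = 0  ->  2 a_2 = -8 a_0 = -16  ->  a_2 = -8
  x^1: 6 a_3 + 9 a_1 = 0  ->  6 a_3 = -9 a_1 = 18  ->  a_3 = 3
  x^2: 12 a_4 + 6 a_2 = 0  ->  12 a_4 = -6 a_2 = 48  ->  a_4 = 4
  x^3: 20 a_5 - a_3 = 0  ->  20 a_5 = a_3 = 3  ->  a_5 = 3/20
  x^4: 30 a_6 - 12 a_4 = 0  ->  30 a_6 = 12 a_4 = 48  ->  a_6 = 8/5
Truncated series: y(x) = 2 - 2 x - 8 x^2 + 3 x^3 + 4 x^4 + (3/20) x^5 + (8/5) x^6 + O(x^7).

a_0 = 2; a_1 = -2; a_2 = -8; a_3 = 3; a_4 = 4; a_5 = 3/20; a_6 = 8/5


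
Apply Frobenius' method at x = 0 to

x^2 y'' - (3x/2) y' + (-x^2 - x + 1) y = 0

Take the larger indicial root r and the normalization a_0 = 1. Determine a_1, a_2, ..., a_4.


Write in Frobenius form y'' + (p(x)/x) y' + (q(x)/x^2) y = 0:
  p(x) = -3/2,  q(x) = -x^2 - x + 1.
Indicial equation: r(r-1) + (-3/2) r + (1) = 0 -> roots r_1 = 2, r_2 = 1/2.
Take r = r_1 = 2. Let y(x) = x^r sum_{n>=0} a_n x^n with a_0 = 1.
Substitute y = x^r sum a_n x^n and match x^{r+n}. The recurrence is
  D(n) a_n - 1 a_{n-1} - 1 a_{n-2} = 0,  where D(n) = (r+n)(r+n-1) + (-3/2)(r+n) + (1).
  a_n = [1 a_{n-1} + 1 a_{n-2}] / D(n).
Since the indicial polynomial factors as (r - r_1)(r - r_2), D(n) = (r_1 + n - r_1)(r_1 + n - r_2) = n(n + 3/2).
Evaluating step by step (a_0 = 1):
  n = 1: D(1) = 1(1 + 3/2) = 5/2; numerator = 1(1) = 1; a_1 = (1)/(5/2) = 2/5
  n = 2: D(2) = 2(2 + 3/2) = 7; numerator = 1(2/5) + 1(1) = 7/5; a_2 = (7/5)/(7) = 1/5
  n = 3: D(3) = 3(3 + 3/2) = 27/2; numerator = 1(1/5) + 1(2/5) = 3/5; a_3 = (3/5)/(27/2) = 2/45
  n = 4: D(4) = 4(4 + 3/2) = 22; numerator = 1(2/45) + 1(1/5) = 11/45; a_4 = (11/45)/(22) = 1/90

r = 2; a_0 = 1; a_1 = 2/5; a_2 = 1/5; a_3 = 2/45; a_4 = 1/90


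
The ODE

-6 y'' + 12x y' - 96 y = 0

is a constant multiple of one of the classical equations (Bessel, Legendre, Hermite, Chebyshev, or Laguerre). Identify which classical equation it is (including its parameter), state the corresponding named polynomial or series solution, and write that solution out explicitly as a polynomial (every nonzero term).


All three coefficients share the factor -6; dividing through by -6 gives  y'' - 2x y' + 16 y = 0.
This matches the Hermite equation y'' - 2x y' + 2n y = 0 with 2n = 16, so n = 8; the polynomial solution is H_8(x).
With y = sum_k a_k x^k, matching x^k gives (k+2)(k+1) a_{k+2} = 2(k - n) a_k = 2(k - 8) a_k. The right side vanishes at k = 8, so the series with the parity of 8 terminates at degree 8.
Standard normalization: leading coefficient of H_n is 2^n, so a_8 = 2^8 = 256. Work downward with a_k = (k+1)(k+2) a_{k+2} / (2(k - n)):
  a_6 = (7)(8)(256) / (2(6 - 8)) = 14336/(-4) = -3584
  a_4 = (5)(6)(-3584) / (2(4 - 8)) = -107520/(-8) = 13440
  a_2 = (3)(4)(13440) / (2(2 - 8)) = 161280/(-12) = -13440
  a_0 = (1)(2)(-13440) / (2(0 - 8)) = -26880/(-16) = 1680
Hence H_8(x) = 256 x^8 - 3584 x^6 + 13440 x^4 - 13440 x^2 + 1680.

H_8(x); series = 256 x^8 - 3584 x^6 + 13440 x^4 - 13440 x^2 + 1680


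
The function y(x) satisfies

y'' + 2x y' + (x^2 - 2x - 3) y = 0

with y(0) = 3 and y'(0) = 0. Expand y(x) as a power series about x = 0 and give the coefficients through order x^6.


Ansatz: y(x) = sum_{n>=0} a_n x^n, so y'(x) = sum_{n>=1} n a_n x^(n-1) and y''(x) = sum_{n>=2} n(n-1) a_n x^(n-2).
Substitute into P(x) y'' + Q(x) y' + R(x) y = 0 with P(x) = 1, Q(x) = 2x, R(x) = x^2 - 2x - 3, and match powers of x.
Initial conditions: a_0 = 3, a_1 = 0.
Setting the coefficient of each power of x to zero and solving order by order (substituting the coefficients already found):
  x^0: 2 a_2 - 3 a_0 = 0  ->  2 a_2 = 3 a_0 = 9  ->  a_2 = 9/2
  x^1: 6 a_3 - a_1 - 2 a_0 = 0  ->  6 a_3 = a_1 + 2 a_0 = 6  ->  a_3 = 1
  x^2: 12 a_4 + a_2 - 2 a_1 + a_0 = 0  ->  12 a_4 = -a_2 + 2 a_1 - a_0 = -15/2  ->  a_4 = -5/8
  x^3: 20 a_5 + 3 a_3 - 2 a_2 + a_1 = 0  ->  20 a_5 = -3 a_3 + 2 a_2 - a_1 = 6  ->  a_5 = 3/10
  x^4: 30 a_6 + 5 a_4 - 2 a_3 + a_2 = 0  ->  30 a_6 = -5 a_4 + 2 a_3 - a_2 = 5/8  ->  a_6 = 1/48
Truncated series: y(x) = 3 + (9/2) x^2 + x^3 - (5/8) x^4 + (3/10) x^5 + (1/48) x^6 + O(x^7).

a_0 = 3; a_1 = 0; a_2 = 9/2; a_3 = 1; a_4 = -5/8; a_5 = 3/10; a_6 = 1/48


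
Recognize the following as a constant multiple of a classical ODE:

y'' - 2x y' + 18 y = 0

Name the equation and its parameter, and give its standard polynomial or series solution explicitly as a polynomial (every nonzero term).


The equation is already in a standard form:  y'' - 2x y' + 18 y = 0.
This matches the Hermite equation y'' - 2x y' + 2n y = 0 with 2n = 18, so n = 9; the polynomial solution is H_9(x).
With y = sum_k a_k x^k, matching x^k gives (k+2)(k+1) a_{k+2} = 2(k - n) a_k = 2(k - 9) a_k. The right side vanishes at k = 9, so the series with the parity of 9 terminates at degree 9.
Standard normalization: leading coefficient of H_n is 2^n, so a_9 = 2^9 = 512. Work downward with a_k = (k+1)(k+2) a_{k+2} / (2(k - n)):
  a_7 = (8)(9)(512) / (2(7 - 9)) = 36864/(-4) = -9216
  a_5 = (6)(7)(-9216) / (2(5 - 9)) = -387072/(-8) = 48384
  a_3 = (4)(5)(48384) / (2(3 - 9)) = 967680/(-12) = -80640
  a_1 = (2)(3)(-80640) / (2(1 - 9)) = -483840/(-16) = 30240
Hence H_9(x) = 512 x^9 - 9216 x^7 + 48384 x^5 - 80640 x^3 + 30240 x.

H_9(x); series = 512 x^9 - 9216 x^7 + 48384 x^5 - 80640 x^3 + 30240 x


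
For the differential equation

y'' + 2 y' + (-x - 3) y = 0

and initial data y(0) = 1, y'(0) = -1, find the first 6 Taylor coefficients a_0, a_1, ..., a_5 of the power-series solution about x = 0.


Ansatz: y(x) = sum_{n>=0} a_n x^n, so y'(x) = sum_{n>=1} n a_n x^(n-1) and y''(x) = sum_{n>=2} n(n-1) a_n x^(n-2).
Substitute into P(x) y'' + Q(x) y' + R(x) y = 0 with P(x) = 1, Q(x) = 2, R(x) = -x - 3, and match powers of x.
Initial conditions: a_0 = 1, a_1 = -1.
Setting the coefficient of each power of x to zero and solving order by order (substituting the coefficients already found):
  x^0: 2 a_2 + 2 a_1 - 3 a_0 = 0  ->  2 a_2 = -2 a_1 + 3 a_0 = 5  ->  a_2 = 5/2
  x^1: 6 a_3 + 4 a_2 - 3 a_1 - a_0 = 0  ->  6 a_3 = -4 a_2 + 3 a_1 + a_0 = -12  ->  a_3 = -2
  x^2: 12 a_4 + 6 a_3 - 3 a_2 - a_1 = 0  ->  12 a_4 = -6 a_3 + 3 a_2 + a_1 = 37/2  ->  a_4 = 37/24
  x^3: 20 a_5 + 8 a_4 - 3 a_3 - a_2 = 0  ->  20 a_5 = -8 a_4 + 3 a_3 + a_2 = -95/6  ->  a_5 = -19/24
Truncated series: y(x) = 1 - x + (5/2) x^2 - 2 x^3 + (37/24) x^4 - (19/24) x^5 + O(x^6).

a_0 = 1; a_1 = -1; a_2 = 5/2; a_3 = -2; a_4 = 37/24; a_5 = -19/24


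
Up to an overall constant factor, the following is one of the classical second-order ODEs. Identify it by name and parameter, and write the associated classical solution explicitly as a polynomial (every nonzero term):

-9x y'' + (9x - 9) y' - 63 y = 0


All three coefficients share the factor -9; dividing through by -9 gives  x y'' + (1 - x) y' + 7 y = 0.
This matches the Laguerre equation x y'' + (1 - x) y' + n y = 0 with n = 7; the polynomial solution is L_7(x).
With y = sum_k a_k x^k, matching x^k gives (k+1)k a_{k+1} + (k+1) a_{k+1} - k a_k + n a_k = 0, i.e. (k+1)^2 a_{k+1} = (k - n) a_k = (k - 7) a_k. The right side vanishes at k = 7, so the series terminates at degree 7.
Standard normalization L_n(0) = 1 gives a_0 = 1. Work upward with a_{k+1} = (k - 7) a_k / (k+1)^2:
  a_1 = (0 - 7)(1) / 1^2 = -7/1 = -7
  a_2 = (1 - 7)(-7) / 2^2 = 42/4 = 21/2
  a_3 = (2 - 7)(21/2) / 3^2 = (-105/2)/9 = -35/6
  a_4 = (3 - 7)(-35/6) / 4^2 = (70/3)/16 = 35/24
  a_5 = (4 - 7)(35/24) / 5^2 = (-35/8)/25 = -7/40
  a_6 = (5 - 7)(-7/40) / 6^2 = (7/20)/36 = 7/720
  a_7 = (6 - 7)(7/720) / 7^2 = (-7/720)/49 = -1/5040
Hence L_7(x) = -x^7/5040 + 7 x^6/720 - 7 x^5/40 + 35 x^4/24 - 35 x^3/6 + 21 x^2/2 - 7 x + 1.

L_7(x); series = -x^7/5040 + 7 x^6/720 - 7 x^5/40 + 35 x^4/24 - 35 x^3/6 + 21 x^2/2 - 7 x + 1


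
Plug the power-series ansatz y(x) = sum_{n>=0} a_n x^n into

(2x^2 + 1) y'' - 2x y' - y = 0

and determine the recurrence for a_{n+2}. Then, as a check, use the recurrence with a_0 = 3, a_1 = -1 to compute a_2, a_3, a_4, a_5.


Substitute y = sum_n a_n x^n.
(1 + 2 x^2) y'' contributes (n+2)(n+1) a_{n+2} + 2 n(n-1) a_n at x^n.
-2 x y'(x) contributes -2 n a_n at x^n.
-y(x) contributes -1 a_n at x^n.
Matching x^n: (n+2)(n+1) a_{n+2} + (2 n(n-1) - 2 n - 1) a_n = 0.
Thus a_{n+2} = (-2 n(n-1) + 2 n + 1) / ((n+1)(n+2)) * a_n.

Check with a_0 = 3, a_1 = -1 (apply the recurrence for n = 0, 1, 2, 3): a_0 = 3, a_1 = -1, a_2 = 3/2, a_3 = -1/2, a_4 = 1/8, a_5 = 1/8.

a_(n+2) = (-2 n(n-1) + 2 n + 1) / ((n+1)(n+2)) * a_n; check: a_0 = 3, a_1 = -1, a_2 = 3/2, a_3 = -1/2, a_4 = 1/8, a_5 = 1/8


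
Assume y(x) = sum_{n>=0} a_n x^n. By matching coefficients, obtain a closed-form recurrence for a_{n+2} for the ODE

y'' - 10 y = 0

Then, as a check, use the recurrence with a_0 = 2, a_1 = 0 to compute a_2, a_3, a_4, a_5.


Substitute y = sum_n a_n x^n into y'' + (const) y = 0.
y''(x) = sum_{n>=0} (n+2)(n+1) a_{n+2} x^n.
The ODE becomes sum_n [(n+2)(n+1) a_{n+2} - 10 a_n] x^n = 0.
Setting each coefficient to zero gives the recurrence:
  (n+2)(n+1) a_{n+2} - 10 a_n = 0,
  a_{n+2} = 10 / ((n+1)(n+2)) a_n.

Check with a_0 = 2, a_1 = 0 (apply the recurrence for n = 0, 1, 2, 3): a_0 = 2, a_1 = 0, a_2 = 10, a_3 = 0, a_4 = 25/3, a_5 = 0.

a_{n+2} = 10/((n+1)(n+2)) * a_n; check: a_0 = 2, a_1 = 0, a_2 = 10, a_3 = 0, a_4 = 25/3, a_5 = 0


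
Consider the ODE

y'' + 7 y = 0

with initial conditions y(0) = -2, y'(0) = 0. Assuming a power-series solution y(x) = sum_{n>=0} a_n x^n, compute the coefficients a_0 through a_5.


Ansatz: y(x) = sum_{n>=0} a_n x^n, so y'(x) = sum_{n>=1} n a_n x^(n-1) and y''(x) = sum_{n>=2} n(n-1) a_n x^(n-2).
Substitute into P(x) y'' + Q(x) y' + R(x) y = 0 with P(x) = 1, Q(x) = 0, R(x) = 7, and match powers of x.
Initial conditions: a_0 = -2, a_1 = 0.
Setting the coefficient of each power of x to zero and solving order by order (substituting the coefficients already found):
  x^0: 2 a_2 + 7 a_0 = 0  ->  2 a_2 = -7 a_0 = 14  ->  a_2 = 7
  x^1: 6 a_3 + 7 a_1 = 0  ->  6 a_3 = -7 a_1 = 0  ->  a_3 = 0
  x^2: 12 a_4 + 7 a_2 = 0  ->  12 a_4 = -7 a_2 = -49  ->  a_4 = -49/12
  x^3: 20 a_5 + 7 a_3 = 0  ->  20 a_5 = -7 a_3 = 0  ->  a_5 = 0
Truncated series: y(x) = -2 + 7 x^2 - (49/12) x^4 + O(x^6).

a_0 = -2; a_1 = 0; a_2 = 7; a_3 = 0; a_4 = -49/12; a_5 = 0
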